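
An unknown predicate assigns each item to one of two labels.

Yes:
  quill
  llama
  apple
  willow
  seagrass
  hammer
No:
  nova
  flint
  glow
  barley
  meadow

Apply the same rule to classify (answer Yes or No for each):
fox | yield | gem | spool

No, No, No, Yes

'Yes' ⟺ has a double letter.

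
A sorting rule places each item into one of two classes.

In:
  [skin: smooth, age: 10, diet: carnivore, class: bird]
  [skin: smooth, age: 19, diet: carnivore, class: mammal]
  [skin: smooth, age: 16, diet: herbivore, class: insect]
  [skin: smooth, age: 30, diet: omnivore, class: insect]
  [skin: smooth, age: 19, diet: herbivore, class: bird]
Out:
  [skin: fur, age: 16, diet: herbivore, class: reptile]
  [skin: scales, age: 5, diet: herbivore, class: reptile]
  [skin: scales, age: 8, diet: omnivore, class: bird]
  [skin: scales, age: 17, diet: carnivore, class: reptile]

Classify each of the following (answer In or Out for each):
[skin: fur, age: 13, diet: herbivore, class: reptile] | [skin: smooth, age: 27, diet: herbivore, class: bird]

Every 'In' example satisfies: skin is smooth. None of the 'Out' examples do.
[skin: fur, age: 13, diet: herbivore, class: reptile] → skin is fur → Out.
[skin: smooth, age: 27, diet: herbivore, class: bird] → skin is smooth → In.

Out, In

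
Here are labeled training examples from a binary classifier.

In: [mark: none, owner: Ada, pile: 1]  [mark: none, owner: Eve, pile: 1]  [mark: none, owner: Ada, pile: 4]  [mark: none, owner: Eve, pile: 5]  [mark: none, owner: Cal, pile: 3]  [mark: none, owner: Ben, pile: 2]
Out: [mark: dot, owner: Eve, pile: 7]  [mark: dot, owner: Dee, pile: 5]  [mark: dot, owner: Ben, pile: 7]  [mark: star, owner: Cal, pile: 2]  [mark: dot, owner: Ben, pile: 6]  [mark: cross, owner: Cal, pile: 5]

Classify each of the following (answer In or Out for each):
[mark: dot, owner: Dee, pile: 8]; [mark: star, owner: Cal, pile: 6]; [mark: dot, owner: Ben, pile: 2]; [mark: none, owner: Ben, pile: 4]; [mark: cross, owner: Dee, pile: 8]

One predicate separates the groups cleanly: mark is none.
[mark: dot, owner: Dee, pile: 8] → mark is dot → Out.
[mark: star, owner: Cal, pile: 6] → mark is star → Out.
[mark: dot, owner: Ben, pile: 2] → mark is dot → Out.
[mark: none, owner: Ben, pile: 4] → mark is none → In.
[mark: cross, owner: Dee, pile: 8] → mark is cross → Out.

Out, Out, Out, In, Out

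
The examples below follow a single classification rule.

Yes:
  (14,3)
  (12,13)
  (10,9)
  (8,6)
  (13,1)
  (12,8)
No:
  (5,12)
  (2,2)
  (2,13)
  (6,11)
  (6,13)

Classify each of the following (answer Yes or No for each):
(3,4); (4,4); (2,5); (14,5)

No, No, No, Yes

Every 'Yes' example satisfies: first ≥ 8. None of the 'No' examples do.
(3,4): first 3 — fails the rule, so No. (4,4): first 4 — fails the rule, so No. (2,5): first 2 — fails the rule, so No. (14,5): first 14 — passes, so Yes.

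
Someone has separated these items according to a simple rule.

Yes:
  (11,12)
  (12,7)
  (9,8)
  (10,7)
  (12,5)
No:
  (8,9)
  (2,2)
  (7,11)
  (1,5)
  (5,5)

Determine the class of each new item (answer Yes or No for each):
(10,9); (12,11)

The common property of the 'Yes' items is: first ≥ 9. No 'No' item has it.

Yes, Yes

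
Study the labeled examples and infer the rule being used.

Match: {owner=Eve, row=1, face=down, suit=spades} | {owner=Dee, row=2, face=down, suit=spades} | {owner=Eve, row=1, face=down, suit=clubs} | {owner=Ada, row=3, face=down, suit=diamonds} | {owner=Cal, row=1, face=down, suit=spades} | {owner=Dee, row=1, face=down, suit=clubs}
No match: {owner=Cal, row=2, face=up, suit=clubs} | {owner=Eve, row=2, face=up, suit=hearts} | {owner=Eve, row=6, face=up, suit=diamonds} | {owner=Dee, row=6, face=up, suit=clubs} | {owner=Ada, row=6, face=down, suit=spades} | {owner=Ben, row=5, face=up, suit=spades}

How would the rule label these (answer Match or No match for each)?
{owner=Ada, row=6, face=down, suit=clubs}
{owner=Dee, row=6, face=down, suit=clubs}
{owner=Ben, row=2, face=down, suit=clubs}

No match, No match, Match

The pattern is that an item is 'Match' exactly when: face is down AND row ≤ 3.
{owner=Ada, row=6, face=down, suit=clubs}: No match (face is down, row = 6).
{owner=Dee, row=6, face=down, suit=clubs}: No match (face is down, row = 6).
{owner=Ben, row=2, face=down, suit=clubs}: Match (face is down, row = 2).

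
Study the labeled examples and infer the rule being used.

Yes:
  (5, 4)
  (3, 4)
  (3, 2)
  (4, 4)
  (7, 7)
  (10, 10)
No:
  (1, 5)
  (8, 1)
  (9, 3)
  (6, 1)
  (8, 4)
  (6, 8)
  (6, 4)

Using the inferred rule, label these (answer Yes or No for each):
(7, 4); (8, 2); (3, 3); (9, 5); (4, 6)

No, No, Yes, No, No

The classifier is using: |first − second| ≤ 1.
(7, 4) → |7−4| = 3 → No. (8, 2) → |8−2| = 6 → No. (3, 3) → |3−3| = 0 → Yes. (9, 5) → |9−5| = 4 → No. (4, 6) → |4−6| = 2 → No.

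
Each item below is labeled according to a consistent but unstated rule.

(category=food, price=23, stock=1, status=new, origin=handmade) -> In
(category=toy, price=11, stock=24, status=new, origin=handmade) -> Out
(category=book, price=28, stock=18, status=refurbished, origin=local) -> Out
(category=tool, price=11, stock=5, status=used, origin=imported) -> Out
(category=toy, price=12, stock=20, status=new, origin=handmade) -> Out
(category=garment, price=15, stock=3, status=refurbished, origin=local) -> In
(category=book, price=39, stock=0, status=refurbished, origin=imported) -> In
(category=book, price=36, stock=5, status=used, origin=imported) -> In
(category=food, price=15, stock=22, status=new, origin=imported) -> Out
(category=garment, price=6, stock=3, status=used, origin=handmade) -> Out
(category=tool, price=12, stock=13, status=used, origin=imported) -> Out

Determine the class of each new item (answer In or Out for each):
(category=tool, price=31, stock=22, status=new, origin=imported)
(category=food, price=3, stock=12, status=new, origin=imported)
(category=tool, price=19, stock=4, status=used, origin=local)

The simplest hypothesis consistent with all the labels is: price ≥ 12 AND stock ≤ 5.
(category=tool, price=31, stock=22, status=new, origin=imported): price = 31, stock = 22, does not satisfy this → Out. (category=food, price=3, stock=12, status=new, origin=imported): price = 3, stock = 12, does not satisfy this → Out. (category=tool, price=19, stock=4, status=used, origin=local): price = 19, stock = 4, qualifies → In.

Out, Out, In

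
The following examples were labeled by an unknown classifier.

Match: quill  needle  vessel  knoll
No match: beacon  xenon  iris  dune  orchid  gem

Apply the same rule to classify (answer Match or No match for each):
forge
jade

The pattern is that an item is 'Match' exactly when: contains 'l'.
forge — no 'l', hence No match. jade — no 'l', hence No match.

No match, No match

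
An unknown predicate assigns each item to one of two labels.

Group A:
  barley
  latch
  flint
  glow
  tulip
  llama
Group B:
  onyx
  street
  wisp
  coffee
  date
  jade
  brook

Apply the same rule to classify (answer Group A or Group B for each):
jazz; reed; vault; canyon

Group B, Group B, Group A, Group B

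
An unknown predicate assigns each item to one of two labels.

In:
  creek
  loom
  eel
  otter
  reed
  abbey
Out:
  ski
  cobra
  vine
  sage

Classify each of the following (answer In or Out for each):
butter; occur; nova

The rule appears to be: has a double letter.

In, In, Out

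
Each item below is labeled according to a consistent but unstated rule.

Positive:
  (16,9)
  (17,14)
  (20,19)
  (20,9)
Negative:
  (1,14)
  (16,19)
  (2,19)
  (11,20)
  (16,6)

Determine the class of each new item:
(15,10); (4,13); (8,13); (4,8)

Positive, Negative, Negative, Negative

Rule: first > second AND sum is odd. This holds for each 'Positive' example and fails for each 'Negative' one.
Positive: (15,10), since 15 > 10, 15+10 = 25.
Negative: (4,13), since 4 < 13, 4+13 = 17.
Negative: (8,13), since 8 < 13, 8+13 = 21.
Negative: (4,8), since 4 < 8, 4+8 = 12.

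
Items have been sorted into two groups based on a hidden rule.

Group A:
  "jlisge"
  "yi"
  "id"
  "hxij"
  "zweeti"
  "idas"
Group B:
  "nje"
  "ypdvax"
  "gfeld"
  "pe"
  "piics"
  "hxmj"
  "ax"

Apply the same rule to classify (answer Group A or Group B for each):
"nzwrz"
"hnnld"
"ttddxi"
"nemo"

Group B, Group B, Group A, Group B

One predicate separates the groups cleanly: even length AND contains 'i'.
"nzwrz": length 5, no 'i', does not pass → Group B. "hnnld": length 5, no 'i', does not pass → Group B. "ttddxi": length 6, has 'i', satisfies this → Group A. "nemo": length 4, no 'i', does not pass → Group B.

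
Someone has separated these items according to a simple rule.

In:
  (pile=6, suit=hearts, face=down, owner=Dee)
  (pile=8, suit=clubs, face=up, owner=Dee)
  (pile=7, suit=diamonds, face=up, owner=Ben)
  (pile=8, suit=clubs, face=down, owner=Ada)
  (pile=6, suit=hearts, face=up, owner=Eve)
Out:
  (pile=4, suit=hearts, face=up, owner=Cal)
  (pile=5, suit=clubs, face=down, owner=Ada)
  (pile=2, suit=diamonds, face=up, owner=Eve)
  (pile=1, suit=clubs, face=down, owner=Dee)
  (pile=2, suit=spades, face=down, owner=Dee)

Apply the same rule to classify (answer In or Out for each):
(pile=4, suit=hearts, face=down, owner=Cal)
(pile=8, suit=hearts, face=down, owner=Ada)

Out, In

Every 'In' example satisfies: pile ≥ 6. None of the 'Out' examples do.
Out: (pile=4, suit=hearts, face=down, owner=Cal), since pile = 4. In: (pile=8, suit=hearts, face=down, owner=Ada), since pile = 8.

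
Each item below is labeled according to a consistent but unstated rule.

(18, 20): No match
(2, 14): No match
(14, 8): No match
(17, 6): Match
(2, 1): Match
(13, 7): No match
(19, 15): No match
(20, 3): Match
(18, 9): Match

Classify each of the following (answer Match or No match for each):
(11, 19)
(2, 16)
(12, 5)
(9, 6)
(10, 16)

'Match' ⟺ sum is odd.
(11, 19) → 11+19 = 30 → No match.
(2, 16) → 2+16 = 18 → No match.
(12, 5) → 12+5 = 17 → Match.
(9, 6) → 9+6 = 15 → Match.
(10, 16) → 10+16 = 26 → No match.

No match, No match, Match, Match, No match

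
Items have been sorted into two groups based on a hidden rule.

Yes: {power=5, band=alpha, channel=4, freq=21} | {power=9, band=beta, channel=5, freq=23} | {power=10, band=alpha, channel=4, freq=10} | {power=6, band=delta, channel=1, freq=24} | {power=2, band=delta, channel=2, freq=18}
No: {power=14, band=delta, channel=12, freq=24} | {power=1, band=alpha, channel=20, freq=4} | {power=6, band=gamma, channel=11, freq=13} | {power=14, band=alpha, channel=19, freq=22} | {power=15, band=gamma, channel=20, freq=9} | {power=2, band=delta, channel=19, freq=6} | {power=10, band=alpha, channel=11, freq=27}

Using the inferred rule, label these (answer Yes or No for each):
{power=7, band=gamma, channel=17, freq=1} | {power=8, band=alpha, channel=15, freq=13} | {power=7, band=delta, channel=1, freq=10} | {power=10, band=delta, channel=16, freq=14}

Rule: channel ≤ 5. This holds for each 'Yes' example and fails for each 'No' one.
{power=7, band=gamma, channel=17, freq=1}: channel = 17 — does not satisfy this, so No.
{power=8, band=alpha, channel=15, freq=13}: channel = 15 — does not satisfy this, so No.
{power=7, band=delta, channel=1, freq=10}: channel = 1 — satisfies this, so Yes.
{power=10, band=delta, channel=16, freq=14}: channel = 16 — does not satisfy this, so No.

No, No, Yes, No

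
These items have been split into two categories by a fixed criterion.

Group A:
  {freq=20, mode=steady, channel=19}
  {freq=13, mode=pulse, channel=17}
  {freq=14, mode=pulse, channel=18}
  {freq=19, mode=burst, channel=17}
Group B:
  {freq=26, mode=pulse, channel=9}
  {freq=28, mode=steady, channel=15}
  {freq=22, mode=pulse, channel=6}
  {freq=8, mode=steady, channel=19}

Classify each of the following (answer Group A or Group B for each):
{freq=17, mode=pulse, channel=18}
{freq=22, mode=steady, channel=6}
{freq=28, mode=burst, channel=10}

Group A, Group B, Group B

The simplest hypothesis consistent with all the labels is: freq ≥ 13 AND freq ≤ 20.
{freq=17, mode=pulse, channel=18}: Group A (freq = 17). {freq=22, mode=steady, channel=6}: Group B (freq = 22). {freq=28, mode=burst, channel=10}: Group B (freq = 28).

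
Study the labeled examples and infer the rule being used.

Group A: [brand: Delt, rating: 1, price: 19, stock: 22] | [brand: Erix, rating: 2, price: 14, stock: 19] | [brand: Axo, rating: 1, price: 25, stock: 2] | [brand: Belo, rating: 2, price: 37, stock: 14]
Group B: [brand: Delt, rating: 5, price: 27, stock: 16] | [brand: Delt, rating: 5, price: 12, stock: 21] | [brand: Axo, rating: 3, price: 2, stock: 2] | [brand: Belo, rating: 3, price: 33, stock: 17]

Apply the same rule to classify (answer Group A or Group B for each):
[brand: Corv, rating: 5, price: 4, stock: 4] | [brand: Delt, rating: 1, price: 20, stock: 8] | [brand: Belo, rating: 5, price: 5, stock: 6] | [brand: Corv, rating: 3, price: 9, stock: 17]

The simplest hypothesis consistent with all the labels is: rating ≤ 2.
[brand: Corv, rating: 5, price: 4, stock: 4] — rating = 5, hence Group B.
[brand: Delt, rating: 1, price: 20, stock: 8] — rating = 1, hence Group A.
[brand: Belo, rating: 5, price: 5, stock: 6] — rating = 5, hence Group B.
[brand: Corv, rating: 3, price: 9, stock: 17] — rating = 3, hence Group B.

Group B, Group A, Group B, Group B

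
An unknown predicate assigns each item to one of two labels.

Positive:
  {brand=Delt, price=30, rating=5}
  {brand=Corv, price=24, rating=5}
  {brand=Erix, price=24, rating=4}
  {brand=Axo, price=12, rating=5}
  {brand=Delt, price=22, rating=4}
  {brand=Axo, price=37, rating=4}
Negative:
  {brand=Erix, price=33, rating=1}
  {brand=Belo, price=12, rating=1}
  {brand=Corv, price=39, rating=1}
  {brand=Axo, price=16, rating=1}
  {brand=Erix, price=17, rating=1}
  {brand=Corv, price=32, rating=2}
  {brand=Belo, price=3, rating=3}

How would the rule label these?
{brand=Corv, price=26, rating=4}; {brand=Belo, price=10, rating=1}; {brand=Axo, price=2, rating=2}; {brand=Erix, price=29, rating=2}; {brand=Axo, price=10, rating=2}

Positive, Negative, Negative, Negative, Negative

The rule appears to be: rating ≥ 4.
{brand=Corv, price=26, rating=4}: rating = 4, matches → Positive.
{brand=Belo, price=10, rating=1}: rating = 1, does not pass → Negative.
{brand=Axo, price=2, rating=2}: rating = 2, does not pass → Negative.
{brand=Erix, price=29, rating=2}: rating = 2, does not pass → Negative.
{brand=Axo, price=10, rating=2}: rating = 2, does not pass → Negative.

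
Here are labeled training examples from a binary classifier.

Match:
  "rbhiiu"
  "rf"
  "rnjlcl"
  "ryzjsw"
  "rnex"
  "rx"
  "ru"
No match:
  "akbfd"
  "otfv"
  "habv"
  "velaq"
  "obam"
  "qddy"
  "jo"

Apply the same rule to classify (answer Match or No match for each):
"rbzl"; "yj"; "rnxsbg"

The classifier is using: contains 'r'.
Match: "rbzl", since has 'r'.
No match: "yj", since no 'r'.
Match: "rnxsbg", since has 'r'.

Match, No match, Match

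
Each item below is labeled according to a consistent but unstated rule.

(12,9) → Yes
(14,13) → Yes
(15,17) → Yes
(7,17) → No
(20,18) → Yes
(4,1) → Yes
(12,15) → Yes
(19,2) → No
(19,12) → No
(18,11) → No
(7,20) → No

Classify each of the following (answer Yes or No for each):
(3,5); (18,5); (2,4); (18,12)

Yes, No, Yes, No

One predicate separates the groups cleanly: |first − second| ≤ 3.
(3,5) — |3−5| = 2, hence Yes.
(18,5) — |18−5| = 13, hence No.
(2,4) — |2−4| = 2, hence Yes.
(18,12) — |18−12| = 6, hence No.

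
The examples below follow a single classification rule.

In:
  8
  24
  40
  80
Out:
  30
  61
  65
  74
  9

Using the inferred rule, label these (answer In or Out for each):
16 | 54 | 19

Every 'In' example satisfies: multiple of 4. None of the 'Out' examples do.
In: 16, since 16 = 4·4. Out: 54, since 54 = 4·13 + 2. Out: 19, since 19 = 4·4 + 3.

In, Out, Out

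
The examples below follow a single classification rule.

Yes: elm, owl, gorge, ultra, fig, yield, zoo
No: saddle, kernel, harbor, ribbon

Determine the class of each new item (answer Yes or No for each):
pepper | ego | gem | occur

No, Yes, Yes, Yes

The distinguishing property — odd length — holds for all the 'Yes' cases and none of the 'No' cases.
pepper: length 6 — fails the rule, so No. ego: length 3 — has this property, so Yes. gem: length 3 — has this property, so Yes. occur: length 5 — has this property, so Yes.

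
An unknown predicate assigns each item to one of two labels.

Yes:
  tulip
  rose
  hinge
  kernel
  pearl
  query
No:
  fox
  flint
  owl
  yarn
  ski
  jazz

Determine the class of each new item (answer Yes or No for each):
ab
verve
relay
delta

No, Yes, Yes, Yes

The simplest hypothesis consistent with all the labels is: has ≥ 2 vowels.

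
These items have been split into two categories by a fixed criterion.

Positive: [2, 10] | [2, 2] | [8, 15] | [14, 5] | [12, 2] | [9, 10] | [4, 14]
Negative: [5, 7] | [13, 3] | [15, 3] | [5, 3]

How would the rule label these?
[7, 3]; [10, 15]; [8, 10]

The rule appears to be: product is even.
Negative: [7, 3], since 7·3 = 21. Positive: [10, 15], since 10·15 = 150. Positive: [8, 10], since 8·10 = 80.

Negative, Positive, Positive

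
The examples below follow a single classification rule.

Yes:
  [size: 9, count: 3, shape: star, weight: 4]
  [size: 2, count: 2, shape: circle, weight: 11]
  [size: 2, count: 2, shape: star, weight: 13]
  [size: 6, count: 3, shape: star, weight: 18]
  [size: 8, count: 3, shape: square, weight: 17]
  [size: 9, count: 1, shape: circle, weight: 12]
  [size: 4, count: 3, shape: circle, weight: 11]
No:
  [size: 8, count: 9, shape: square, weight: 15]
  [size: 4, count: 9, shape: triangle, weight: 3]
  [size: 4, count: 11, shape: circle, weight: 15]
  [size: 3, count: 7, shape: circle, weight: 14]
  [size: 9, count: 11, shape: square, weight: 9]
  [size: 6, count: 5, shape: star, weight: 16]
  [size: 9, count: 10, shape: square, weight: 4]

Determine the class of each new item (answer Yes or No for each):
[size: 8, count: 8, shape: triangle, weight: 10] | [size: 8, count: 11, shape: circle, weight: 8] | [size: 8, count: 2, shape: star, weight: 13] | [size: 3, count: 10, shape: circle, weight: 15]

The pattern is that an item is 'Yes' exactly when: count ≤ 3.
[size: 8, count: 8, shape: triangle, weight: 10] → count = 8 → No. [size: 8, count: 11, shape: circle, weight: 8] → count = 11 → No. [size: 8, count: 2, shape: star, weight: 13] → count = 2 → Yes. [size: 3, count: 10, shape: circle, weight: 15] → count = 10 → No.

No, No, Yes, No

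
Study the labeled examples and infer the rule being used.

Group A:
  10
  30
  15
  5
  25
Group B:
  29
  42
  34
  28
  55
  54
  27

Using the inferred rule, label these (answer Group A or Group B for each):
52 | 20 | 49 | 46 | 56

Group B, Group A, Group B, Group B, Group B

The pattern is that an item is 'Group A' exactly when: multiple of 5 AND at most 30.
52 → 52 = 5·10 + 2, 52 > 30 → Group B.
20 → 20 = 5·4, 20 ≤ 30 → Group A.
49 → 49 = 5·9 + 4, 49 > 30 → Group B.
46 → 46 = 5·9 + 1, 46 > 30 → Group B.
56 → 56 = 5·11 + 1, 56 > 30 → Group B.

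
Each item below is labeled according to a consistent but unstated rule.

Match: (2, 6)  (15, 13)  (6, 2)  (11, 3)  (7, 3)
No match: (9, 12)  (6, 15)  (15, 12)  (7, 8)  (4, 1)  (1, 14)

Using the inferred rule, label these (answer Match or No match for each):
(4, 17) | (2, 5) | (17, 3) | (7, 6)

No match, No match, Match, No match

One predicate separates the groups cleanly: sum is even.
(4, 17) — 4+17 = 21, hence No match. (2, 5) — 2+5 = 7, hence No match. (17, 3) — 17+3 = 20, hence Match. (7, 6) — 7+6 = 13, hence No match.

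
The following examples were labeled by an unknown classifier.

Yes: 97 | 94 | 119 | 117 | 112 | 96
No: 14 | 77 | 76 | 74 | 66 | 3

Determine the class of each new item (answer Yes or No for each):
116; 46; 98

Yes, No, Yes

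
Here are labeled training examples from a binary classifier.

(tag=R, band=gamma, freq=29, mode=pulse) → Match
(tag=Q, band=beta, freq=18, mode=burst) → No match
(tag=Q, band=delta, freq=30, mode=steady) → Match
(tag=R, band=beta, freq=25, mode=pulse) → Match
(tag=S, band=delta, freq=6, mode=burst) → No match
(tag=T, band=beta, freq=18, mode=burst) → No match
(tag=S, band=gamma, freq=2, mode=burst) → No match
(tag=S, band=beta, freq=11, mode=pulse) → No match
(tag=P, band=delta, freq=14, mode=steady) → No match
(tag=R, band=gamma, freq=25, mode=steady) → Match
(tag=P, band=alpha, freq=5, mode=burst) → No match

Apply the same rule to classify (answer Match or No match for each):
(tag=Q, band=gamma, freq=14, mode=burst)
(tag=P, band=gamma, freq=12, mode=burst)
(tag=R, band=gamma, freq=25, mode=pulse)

No match, No match, Match

The pattern is that an item is 'Match' exactly when: freq ≥ 25.
(tag=Q, band=gamma, freq=14, mode=burst) — freq = 14, hence No match.
(tag=P, band=gamma, freq=12, mode=burst) — freq = 12, hence No match.
(tag=R, band=gamma, freq=25, mode=pulse) — freq = 25, hence Match.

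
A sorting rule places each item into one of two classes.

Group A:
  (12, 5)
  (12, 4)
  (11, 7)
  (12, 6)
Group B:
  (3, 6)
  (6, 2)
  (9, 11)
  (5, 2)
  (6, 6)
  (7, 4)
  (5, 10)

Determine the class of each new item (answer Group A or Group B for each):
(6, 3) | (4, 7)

Group B, Group B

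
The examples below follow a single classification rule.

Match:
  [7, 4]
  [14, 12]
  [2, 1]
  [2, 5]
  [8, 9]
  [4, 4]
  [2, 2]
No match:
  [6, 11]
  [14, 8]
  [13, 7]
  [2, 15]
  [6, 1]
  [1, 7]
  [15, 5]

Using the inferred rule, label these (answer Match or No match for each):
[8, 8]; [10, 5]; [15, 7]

The common property of the 'Match' items is: |first − second| ≤ 3. No 'No match' item has it.
Match: [8, 8], since |8−8| = 0. No match: [10, 5], since |10−5| = 5. No match: [15, 7], since |15−7| = 8.

Match, No match, No match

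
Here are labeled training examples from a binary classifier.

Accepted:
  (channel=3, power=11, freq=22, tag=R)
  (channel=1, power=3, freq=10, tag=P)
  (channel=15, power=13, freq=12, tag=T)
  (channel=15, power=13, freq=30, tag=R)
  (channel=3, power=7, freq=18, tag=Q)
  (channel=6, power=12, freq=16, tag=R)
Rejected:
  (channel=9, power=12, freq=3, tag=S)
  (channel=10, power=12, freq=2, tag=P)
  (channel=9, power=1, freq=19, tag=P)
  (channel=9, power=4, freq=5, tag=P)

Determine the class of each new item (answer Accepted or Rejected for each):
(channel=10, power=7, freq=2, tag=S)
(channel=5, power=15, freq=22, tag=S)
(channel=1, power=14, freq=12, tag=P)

The classifier is using: freq ≥ 10 AND power ≥ 3.
(channel=10, power=7, freq=2, tag=S) — freq = 2, power = 7, hence Rejected.
(channel=5, power=15, freq=22, tag=S) — freq = 22, power = 15, hence Accepted.
(channel=1, power=14, freq=12, tag=P) — freq = 12, power = 14, hence Accepted.

Rejected, Accepted, Accepted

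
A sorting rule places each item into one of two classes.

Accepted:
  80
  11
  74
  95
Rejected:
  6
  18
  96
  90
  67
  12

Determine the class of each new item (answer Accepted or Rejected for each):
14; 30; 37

Comparing the two groups points to one rule — ≡ 2 (mod 3).
14: 14 mod 3 = 2, passes → Accepted. 30: 30 mod 3 = 0, fails the rule → Rejected. 37: 37 mod 3 = 1, fails the rule → Rejected.

Accepted, Rejected, Rejected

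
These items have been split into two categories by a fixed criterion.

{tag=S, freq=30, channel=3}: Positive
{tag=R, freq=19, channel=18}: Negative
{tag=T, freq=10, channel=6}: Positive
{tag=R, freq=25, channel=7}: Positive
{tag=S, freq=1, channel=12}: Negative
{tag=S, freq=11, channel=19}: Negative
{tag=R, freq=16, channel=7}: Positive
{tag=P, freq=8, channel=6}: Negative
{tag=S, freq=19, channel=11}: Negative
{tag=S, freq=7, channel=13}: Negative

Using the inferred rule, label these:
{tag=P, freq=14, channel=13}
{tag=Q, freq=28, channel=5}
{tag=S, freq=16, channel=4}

The common property of the 'Positive' items is: channel ≤ 7 AND freq ≥ 10. No 'Negative' item has it.
{tag=P, freq=14, channel=13} — channel = 13, freq = 14, hence Negative.
{tag=Q, freq=28, channel=5} — channel = 5, freq = 28, hence Positive.
{tag=S, freq=16, channel=4} — channel = 4, freq = 16, hence Positive.

Negative, Positive, Positive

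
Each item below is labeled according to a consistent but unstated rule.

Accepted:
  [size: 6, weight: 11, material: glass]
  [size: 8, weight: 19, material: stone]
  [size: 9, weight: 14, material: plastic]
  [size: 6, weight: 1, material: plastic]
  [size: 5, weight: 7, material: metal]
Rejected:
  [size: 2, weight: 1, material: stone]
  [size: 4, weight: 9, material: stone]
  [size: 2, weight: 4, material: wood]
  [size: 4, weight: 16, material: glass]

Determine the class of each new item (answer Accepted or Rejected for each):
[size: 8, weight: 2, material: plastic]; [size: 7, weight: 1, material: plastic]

Accepted, Accepted

Rule: size ≥ 5. This holds for each 'Accepted' example and fails for each 'Rejected' one.
Accepted: [size: 8, weight: 2, material: plastic], since size = 8.
Accepted: [size: 7, weight: 1, material: plastic], since size = 7.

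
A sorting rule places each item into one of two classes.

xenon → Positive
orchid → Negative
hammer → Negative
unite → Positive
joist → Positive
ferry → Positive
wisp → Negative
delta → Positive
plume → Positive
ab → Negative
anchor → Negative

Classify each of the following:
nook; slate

One predicate separates the groups cleanly: odd length.
nook: Negative (length 4).
slate: Positive (length 5).

Negative, Positive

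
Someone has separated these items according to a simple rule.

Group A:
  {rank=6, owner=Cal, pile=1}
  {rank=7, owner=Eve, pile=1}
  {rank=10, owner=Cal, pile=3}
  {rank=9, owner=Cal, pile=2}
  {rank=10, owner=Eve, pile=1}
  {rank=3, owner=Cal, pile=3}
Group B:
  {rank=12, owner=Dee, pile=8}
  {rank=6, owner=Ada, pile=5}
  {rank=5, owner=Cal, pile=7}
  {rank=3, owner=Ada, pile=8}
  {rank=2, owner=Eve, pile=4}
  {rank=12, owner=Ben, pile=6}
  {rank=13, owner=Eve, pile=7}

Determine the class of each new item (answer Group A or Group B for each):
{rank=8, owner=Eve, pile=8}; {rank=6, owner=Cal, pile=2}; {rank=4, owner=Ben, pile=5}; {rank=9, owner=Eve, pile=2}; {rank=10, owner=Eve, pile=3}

The classifier is using: pile ≤ 3.

Group B, Group A, Group B, Group A, Group A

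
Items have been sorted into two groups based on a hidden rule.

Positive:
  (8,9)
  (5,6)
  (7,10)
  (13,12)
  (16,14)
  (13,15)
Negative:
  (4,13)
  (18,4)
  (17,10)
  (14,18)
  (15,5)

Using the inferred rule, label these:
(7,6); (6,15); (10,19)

The common property of the 'Positive' items is: |first − second| ≤ 3. No 'Negative' item has it.
(7,6) — |7−6| = 1, hence Positive. (6,15) — |6−15| = 9, hence Negative. (10,19) — |10−19| = 9, hence Negative.

Positive, Negative, Negative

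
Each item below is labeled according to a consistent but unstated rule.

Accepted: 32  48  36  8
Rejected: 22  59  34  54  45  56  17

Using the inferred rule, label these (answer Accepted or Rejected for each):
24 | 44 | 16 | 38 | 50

Accepted, Accepted, Accepted, Rejected, Rejected

The simplest hypothesis consistent with all the labels is: multiple of 4 AND at most 48.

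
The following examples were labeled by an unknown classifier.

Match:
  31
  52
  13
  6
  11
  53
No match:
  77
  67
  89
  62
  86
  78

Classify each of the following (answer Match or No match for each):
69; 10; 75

All 'Match' examples share one property — at most 53 — and every 'No match' example lacks it.
69: No match (69 > 53). 10: Match (10 ≤ 53). 75: No match (75 > 53).

No match, Match, No match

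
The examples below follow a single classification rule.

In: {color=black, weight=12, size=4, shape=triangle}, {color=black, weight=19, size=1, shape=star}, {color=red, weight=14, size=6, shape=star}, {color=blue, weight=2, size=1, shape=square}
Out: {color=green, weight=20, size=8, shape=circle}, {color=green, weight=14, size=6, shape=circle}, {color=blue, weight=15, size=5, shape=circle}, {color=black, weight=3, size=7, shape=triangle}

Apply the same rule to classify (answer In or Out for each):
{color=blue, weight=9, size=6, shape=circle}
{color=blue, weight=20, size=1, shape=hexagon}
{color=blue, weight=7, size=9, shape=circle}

'In' ⟺ color is red OR size ≤ 4.

Out, In, Out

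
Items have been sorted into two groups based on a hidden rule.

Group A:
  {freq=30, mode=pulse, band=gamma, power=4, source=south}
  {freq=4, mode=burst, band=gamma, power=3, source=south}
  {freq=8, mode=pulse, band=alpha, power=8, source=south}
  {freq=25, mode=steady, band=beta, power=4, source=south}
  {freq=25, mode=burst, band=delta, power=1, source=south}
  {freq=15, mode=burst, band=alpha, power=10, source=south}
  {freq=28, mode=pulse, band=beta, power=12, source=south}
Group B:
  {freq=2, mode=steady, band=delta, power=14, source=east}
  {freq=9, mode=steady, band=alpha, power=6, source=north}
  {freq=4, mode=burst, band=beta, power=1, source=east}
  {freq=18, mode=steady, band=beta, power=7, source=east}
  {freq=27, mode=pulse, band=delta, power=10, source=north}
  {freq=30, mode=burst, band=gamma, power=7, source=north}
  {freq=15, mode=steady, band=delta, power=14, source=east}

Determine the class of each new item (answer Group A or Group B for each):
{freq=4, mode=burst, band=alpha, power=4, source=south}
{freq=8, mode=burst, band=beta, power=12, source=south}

Group A, Group A

Looking at the examples, the only property every 'Group A' case has and every 'Group B' case lacks is: source is south.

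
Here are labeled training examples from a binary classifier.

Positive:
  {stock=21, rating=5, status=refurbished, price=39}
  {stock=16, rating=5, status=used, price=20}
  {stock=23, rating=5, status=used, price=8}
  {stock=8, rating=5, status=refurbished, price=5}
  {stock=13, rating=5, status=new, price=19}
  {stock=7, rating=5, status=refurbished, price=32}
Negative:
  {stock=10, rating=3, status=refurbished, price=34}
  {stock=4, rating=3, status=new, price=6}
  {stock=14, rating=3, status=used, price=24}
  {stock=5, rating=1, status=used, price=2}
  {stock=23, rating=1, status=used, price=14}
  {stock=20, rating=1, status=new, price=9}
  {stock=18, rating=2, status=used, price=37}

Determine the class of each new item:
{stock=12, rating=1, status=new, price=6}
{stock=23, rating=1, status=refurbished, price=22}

Negative, Negative

'Positive' ⟺ rating = 5.
Negative: {stock=12, rating=1, status=new, price=6}, since rating = 1. Negative: {stock=23, rating=1, status=refurbished, price=22}, since rating = 1.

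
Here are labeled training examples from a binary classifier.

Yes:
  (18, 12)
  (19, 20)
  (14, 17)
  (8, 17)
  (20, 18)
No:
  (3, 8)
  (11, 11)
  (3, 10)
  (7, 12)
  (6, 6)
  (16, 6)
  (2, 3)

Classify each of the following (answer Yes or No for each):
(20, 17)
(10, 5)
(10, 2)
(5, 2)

'Yes' ⟺ sum ≥ 25.
(20, 17): 20+17 = 37, meets the rule → Yes. (10, 5): 10+5 = 15, does not pass → No. (10, 2): 10+2 = 12, does not pass → No. (5, 2): 5+2 = 7, does not pass → No.

Yes, No, No, No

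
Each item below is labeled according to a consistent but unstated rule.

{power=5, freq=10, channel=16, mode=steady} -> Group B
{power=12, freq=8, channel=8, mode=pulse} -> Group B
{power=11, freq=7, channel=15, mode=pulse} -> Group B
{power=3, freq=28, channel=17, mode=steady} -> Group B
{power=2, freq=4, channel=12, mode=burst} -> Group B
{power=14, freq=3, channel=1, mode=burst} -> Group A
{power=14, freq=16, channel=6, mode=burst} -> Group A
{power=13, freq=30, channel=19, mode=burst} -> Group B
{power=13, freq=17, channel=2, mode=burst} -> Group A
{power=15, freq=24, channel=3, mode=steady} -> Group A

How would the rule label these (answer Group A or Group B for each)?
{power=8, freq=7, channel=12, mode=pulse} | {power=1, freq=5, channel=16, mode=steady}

One predicate separates the groups cleanly: channel ≤ 6.

Group B, Group B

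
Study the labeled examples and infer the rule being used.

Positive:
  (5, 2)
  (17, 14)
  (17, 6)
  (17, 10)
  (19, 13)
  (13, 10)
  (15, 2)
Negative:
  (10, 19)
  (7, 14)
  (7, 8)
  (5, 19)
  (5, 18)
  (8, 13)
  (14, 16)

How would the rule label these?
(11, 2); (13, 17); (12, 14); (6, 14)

One predicate separates the groups cleanly: first > second.
(11, 2) → 11 > 2 → Positive.
(13, 17) → 13 < 17 → Negative.
(12, 14) → 12 < 14 → Negative.
(6, 14) → 6 < 14 → Negative.

Positive, Negative, Negative, Negative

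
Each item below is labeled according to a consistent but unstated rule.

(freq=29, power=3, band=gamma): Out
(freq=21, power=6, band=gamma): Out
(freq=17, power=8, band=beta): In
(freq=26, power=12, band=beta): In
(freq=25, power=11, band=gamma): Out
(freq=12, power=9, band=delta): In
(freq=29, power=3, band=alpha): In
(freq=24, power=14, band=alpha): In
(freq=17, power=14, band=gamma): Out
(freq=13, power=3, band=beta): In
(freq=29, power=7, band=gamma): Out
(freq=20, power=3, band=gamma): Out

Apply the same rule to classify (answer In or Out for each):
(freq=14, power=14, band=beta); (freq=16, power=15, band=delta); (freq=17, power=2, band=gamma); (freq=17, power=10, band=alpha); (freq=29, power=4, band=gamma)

In, In, Out, In, Out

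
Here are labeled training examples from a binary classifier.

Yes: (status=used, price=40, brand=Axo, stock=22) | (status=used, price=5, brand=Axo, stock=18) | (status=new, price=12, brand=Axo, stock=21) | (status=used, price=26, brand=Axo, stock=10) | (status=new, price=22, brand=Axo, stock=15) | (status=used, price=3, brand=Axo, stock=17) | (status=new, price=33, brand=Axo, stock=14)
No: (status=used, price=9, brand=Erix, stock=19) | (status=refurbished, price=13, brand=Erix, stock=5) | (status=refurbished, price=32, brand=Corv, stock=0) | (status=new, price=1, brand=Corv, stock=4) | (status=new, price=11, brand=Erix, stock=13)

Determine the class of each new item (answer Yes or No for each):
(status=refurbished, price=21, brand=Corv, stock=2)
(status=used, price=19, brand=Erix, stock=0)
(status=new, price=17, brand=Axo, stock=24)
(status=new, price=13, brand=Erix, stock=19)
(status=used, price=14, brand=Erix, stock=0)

The distinguishing property — brand is Axo — holds for all the 'Yes' cases and none of the 'No' cases.
(status=refurbished, price=21, brand=Corv, stock=2): No (brand is Corv).
(status=used, price=19, brand=Erix, stock=0): No (brand is Erix).
(status=new, price=17, brand=Axo, stock=24): Yes (brand is Axo).
(status=new, price=13, brand=Erix, stock=19): No (brand is Erix).
(status=used, price=14, brand=Erix, stock=0): No (brand is Erix).

No, No, Yes, No, No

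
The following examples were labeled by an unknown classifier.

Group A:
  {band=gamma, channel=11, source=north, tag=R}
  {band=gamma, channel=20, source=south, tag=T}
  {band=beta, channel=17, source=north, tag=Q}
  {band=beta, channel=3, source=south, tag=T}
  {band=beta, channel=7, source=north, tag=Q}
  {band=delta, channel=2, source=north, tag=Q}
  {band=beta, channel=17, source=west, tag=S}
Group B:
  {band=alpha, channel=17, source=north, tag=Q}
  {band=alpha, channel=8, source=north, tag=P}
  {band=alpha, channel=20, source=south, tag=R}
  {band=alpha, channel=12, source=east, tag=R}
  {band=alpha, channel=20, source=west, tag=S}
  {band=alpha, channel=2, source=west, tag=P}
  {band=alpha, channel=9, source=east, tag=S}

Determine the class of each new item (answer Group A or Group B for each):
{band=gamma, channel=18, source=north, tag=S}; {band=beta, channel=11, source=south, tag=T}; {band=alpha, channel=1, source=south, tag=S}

Group A, Group A, Group B

All 'Group A' examples share one property — band is not alpha — and every 'Group B' example lacks it.
{band=gamma, channel=18, source=north, tag=S}: band is gamma — checks out, so Group A. {band=beta, channel=11, source=south, tag=T}: band is beta — checks out, so Group A. {band=alpha, channel=1, source=south, tag=S}: band is alpha — doesn't qualify, so Group B.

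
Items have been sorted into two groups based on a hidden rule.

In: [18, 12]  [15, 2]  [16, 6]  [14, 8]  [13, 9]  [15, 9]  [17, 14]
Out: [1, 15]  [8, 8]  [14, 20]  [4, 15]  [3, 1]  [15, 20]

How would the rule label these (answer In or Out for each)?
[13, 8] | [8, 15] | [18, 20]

Rule: first > second AND sum ≥ 16. This holds for each 'In' example and fails for each 'Out' one.
In: [13, 8], since 13 > 8, 13+8 = 21. Out: [8, 15], since 8 < 15, 8+15 = 23. Out: [18, 20], since 18 < 20, 18+20 = 38.

In, Out, Out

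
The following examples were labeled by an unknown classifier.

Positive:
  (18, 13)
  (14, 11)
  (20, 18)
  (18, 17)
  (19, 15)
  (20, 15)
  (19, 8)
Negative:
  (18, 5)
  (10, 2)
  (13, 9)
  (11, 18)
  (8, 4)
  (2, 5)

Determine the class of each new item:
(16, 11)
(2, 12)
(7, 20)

Positive, Negative, Negative

'Positive' ⟺ first > second AND sum ≥ 25.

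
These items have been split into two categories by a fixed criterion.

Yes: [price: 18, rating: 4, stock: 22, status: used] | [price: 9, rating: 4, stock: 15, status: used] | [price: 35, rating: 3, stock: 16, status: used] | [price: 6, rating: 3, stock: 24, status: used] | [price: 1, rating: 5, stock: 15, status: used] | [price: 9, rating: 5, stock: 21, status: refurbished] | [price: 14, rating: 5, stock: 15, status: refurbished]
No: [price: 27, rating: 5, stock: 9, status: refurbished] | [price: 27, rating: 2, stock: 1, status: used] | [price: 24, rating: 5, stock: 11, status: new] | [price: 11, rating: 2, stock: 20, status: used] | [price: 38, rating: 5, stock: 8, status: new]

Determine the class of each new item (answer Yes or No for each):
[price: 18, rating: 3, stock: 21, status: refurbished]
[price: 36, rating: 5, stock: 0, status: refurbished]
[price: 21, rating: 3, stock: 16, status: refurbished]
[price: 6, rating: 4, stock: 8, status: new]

Yes, No, Yes, No

The common property of the 'Yes' items is: rating ≥ 3 AND stock ≥ 15. No 'No' item has it.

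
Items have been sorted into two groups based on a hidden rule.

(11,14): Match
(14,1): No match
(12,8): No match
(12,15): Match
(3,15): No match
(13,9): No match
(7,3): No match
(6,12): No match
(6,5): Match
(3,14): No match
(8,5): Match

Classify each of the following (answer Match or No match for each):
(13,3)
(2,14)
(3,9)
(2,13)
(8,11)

No match, No match, No match, No match, Match

A rule that fits every label: |first − second| ≤ 3 — true of each 'Match' example, false of each 'No match' one.
(13,3): |13−3| = 10 — lacks this property, so No match.
(2,14): |2−14| = 12 — lacks this property, so No match.
(3,9): |3−9| = 6 — lacks this property, so No match.
(2,13): |2−13| = 11 — lacks this property, so No match.
(8,11): |8−11| = 3 — meets the rule, so Match.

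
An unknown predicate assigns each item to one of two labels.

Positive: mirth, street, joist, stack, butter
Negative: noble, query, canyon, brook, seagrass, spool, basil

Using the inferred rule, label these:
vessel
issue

Negative, Negative

Checking candidate rules against both groups, what survives is: contains 't'.
vessel: no 't' — does not satisfy this, so Negative. issue: no 't' — does not satisfy this, so Negative.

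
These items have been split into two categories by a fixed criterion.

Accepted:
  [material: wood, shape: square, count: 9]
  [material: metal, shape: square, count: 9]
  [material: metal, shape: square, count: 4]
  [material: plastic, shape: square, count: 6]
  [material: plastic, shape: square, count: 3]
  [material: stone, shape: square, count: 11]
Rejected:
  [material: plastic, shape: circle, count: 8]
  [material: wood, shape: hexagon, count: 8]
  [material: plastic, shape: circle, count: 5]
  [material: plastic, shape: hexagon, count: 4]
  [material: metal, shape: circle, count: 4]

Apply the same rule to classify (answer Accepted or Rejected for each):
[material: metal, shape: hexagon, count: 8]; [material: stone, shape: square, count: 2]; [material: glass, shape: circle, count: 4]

All 'Accepted' examples share one property — shape is square — and every 'Rejected' example lacks it.

Rejected, Accepted, Rejected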